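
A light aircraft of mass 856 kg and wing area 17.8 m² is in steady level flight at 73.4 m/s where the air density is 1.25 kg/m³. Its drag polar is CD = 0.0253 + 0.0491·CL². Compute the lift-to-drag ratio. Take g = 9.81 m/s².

In steady level flight, lift balances weight: W = mg = 856 × 9.81 = 8397.4 N.
q = ½ρv² = ½ × 1.25 × 73.4² = 3367 Pa.
CL = W/(q·S) = 8397.4 / (3367 × 17.8) = 0.1401.
CD = 0.0253 + 0.0491 × 0.1401² = 0.02626.
L/D = CL/CD = 0.1401 / 0.02626 = 5.33

L/D = 5.33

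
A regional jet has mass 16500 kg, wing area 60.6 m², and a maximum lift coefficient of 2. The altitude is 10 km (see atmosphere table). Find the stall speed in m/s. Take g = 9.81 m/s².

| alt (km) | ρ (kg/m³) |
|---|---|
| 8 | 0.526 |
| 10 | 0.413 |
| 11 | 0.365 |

At 10 km, from the table: ρ = 0.413 kg/m³.
At stall, lift equals weight: L = W = m·g = 16500 × 9.81 = 1.619×10^5 N.
From L = ½ρV²S·CL,max = W: V_stall = √(2W/(ρSCL,max)) = √(2·1.619×10^5/(0.413·60.6·2))
V_stall = √6467 = 80.4 m/s

V_stall = 80.4 m/s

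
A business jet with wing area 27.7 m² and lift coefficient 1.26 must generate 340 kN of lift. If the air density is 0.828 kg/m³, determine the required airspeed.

v = 153 m/s

L = ½ρv²S·CL ⇒ v = √(2L/(ρ·S·CL))
v = √(2 × 3.4×10^5 / (0.828 × 27.7 × 1.26)) = √23530 = 153 m/s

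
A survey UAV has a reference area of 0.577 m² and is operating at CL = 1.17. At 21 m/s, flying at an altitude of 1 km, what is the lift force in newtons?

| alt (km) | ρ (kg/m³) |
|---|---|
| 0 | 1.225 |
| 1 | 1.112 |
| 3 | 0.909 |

L = 166 N

At 1 km, from the table: ρ = 1.112 kg/m³.
L = ½ρv²S·CL = ½ × 1.112 × 21² × 0.577 × 1.17 = 166 N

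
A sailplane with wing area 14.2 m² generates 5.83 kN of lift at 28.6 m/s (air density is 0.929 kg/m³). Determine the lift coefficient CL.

From L = ½ρv²S·CL, rearranging gives CL = 2L/(ρv²S).
CL = 2 × 5830 / (0.929 × 28.6² × 14.2) = 1.08

CL = 1.08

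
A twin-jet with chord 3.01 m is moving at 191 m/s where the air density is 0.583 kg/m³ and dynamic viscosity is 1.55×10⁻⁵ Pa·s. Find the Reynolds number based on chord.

Re = 2.16×10^7

Re = ρ·v·c/μ = 0.583 × 191 × 3.01 / (1.55×10⁻⁵) = 2.16×10^7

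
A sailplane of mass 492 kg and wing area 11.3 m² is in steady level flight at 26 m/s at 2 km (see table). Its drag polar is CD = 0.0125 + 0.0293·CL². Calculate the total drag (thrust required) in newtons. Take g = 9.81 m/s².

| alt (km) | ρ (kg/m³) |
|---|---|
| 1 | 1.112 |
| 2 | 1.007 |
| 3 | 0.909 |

At 2 km, from the table: ρ = 1.007 kg/m³.
Level flight ⇒ L = W = m·g = 492 × 9.81 = 4826.5 N.
Dynamic pressure q = 0.5 × 1.007 × 26² = 340.4 Pa.
CL = 2W/(ρv²S) = 2×4826.5/(1.007×26²×11.3) = 1.255.
CD = 0.0125 + 0.0293 × 1.255² = 0.05864.
D = q·S·CD = 340.4 × 11.3 × 0.05864 = 225.5 N

D = 226 N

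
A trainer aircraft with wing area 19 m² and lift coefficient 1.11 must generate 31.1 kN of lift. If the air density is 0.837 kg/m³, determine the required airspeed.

v = 59.4 m/s

L = ½ρv²S·CL ⇒ v = √(2L/(ρ·S·CL))
v = √(2 × 31100 / (0.837 × 19 × 1.11)) = √3524 = 59.4 m/s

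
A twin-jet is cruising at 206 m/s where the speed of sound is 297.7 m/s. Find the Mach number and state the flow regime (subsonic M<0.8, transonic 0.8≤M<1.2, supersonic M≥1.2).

M = 0.692 (subsonic)

M = v/a = 206 / 297.7 = 0.692
M = 0.692 → subsonic.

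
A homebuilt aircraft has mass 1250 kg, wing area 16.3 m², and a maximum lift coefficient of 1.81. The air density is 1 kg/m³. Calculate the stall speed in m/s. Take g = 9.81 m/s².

Stall occurs when L = W at CL,max. W = mg = 1250 × 9.81 = 12260 N.
V_stall = √(2W/(ρ·S·CL,max)) = √(2 × 12260 / (1 × 16.3 × 1.81))
V_stall = √831.3 = 28.8 m/s

V_stall = 28.8 m/s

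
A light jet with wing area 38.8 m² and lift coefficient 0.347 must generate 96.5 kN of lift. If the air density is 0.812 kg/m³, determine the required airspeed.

L = ½ρv²S·CL ⇒ v = √(2L/(ρ·S·CL))
v = √(2 × 96500 / (0.812 × 38.8 × 0.347)) = √17650 = 133 m/s

v = 133 m/s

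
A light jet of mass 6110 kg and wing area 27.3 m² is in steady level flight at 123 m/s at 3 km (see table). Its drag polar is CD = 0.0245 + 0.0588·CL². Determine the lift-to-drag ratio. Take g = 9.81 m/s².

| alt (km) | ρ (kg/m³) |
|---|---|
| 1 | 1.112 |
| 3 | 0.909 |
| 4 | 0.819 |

L/D = 10.5

At 3 km, from the table: ρ = 0.909 kg/m³.
Weight W = mg = 6110 × 9.81 = 59939 N; in level flight L = W.
Dynamic pressure q = 0.5 × 0.909 × 123² = 6876 Pa.
CL = W/(q·S) = 59939 / (6876 × 27.3) = 0.3193.
CD = 0.0245 + 0.0588 × 0.3193² = 0.03049.
L/D = CL/CD = 0.3193 / 0.03049 = 10.5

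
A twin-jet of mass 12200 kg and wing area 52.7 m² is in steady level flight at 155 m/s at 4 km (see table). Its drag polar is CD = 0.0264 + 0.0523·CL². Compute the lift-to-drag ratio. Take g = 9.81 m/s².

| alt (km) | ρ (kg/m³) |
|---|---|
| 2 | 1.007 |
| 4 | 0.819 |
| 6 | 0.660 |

At 4 km, from the table: ρ = 0.819 kg/m³.
In steady level flight, lift balances weight: W = mg = 12200 × 9.81 = 1.1968×10^5 N.
Dynamic pressure q = 0.5 × 0.819 × 155² = 9838 Pa.
CL = 2W/(ρv²S) = 2×1.1968×10^5/(0.819×155²×52.7) = 0.2308.
CD = 0.0264 + 0.0523 × 0.2308² = 0.02919.
L/D = CL/CD = 0.2308 / 0.02919 = 7.91

L/D = 7.91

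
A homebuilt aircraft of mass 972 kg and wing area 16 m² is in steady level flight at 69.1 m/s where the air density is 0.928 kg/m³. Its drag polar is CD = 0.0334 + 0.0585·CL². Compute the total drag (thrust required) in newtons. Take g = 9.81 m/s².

D = 1330 N

Level flight ⇒ L = W = m·g = 972 × 9.81 = 9535.3 N.
Dynamic pressure q = 0.5 × 0.928 × 69.1² = 2216 Pa.
CL = W/(q·S) = 9535.3 / (2216 × 16) = 0.269.
CD = 0.0334 + 0.0585 × 0.269² = 0.03763.
D = q·S·CD = 2216 × 16 × 0.03763 = 1334 N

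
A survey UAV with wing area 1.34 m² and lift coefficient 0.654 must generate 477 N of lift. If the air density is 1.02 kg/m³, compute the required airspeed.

L = ½ρv²S·CL ⇒ v = √(2L/(ρ·S·CL))
v = √(2 × 477 / (1.02 × 1.34 × 0.654)) = √1067 = 32.7 m/s

v = 32.7 m/s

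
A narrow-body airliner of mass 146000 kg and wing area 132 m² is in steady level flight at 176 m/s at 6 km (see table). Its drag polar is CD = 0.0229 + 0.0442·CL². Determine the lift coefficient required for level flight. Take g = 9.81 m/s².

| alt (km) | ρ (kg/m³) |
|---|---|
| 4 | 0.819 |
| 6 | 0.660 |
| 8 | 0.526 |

CL = 1.06

At 6 km, from the table: ρ = 0.660 kg/m³.
Level flight ⇒ L = W = m·g = 146000 × 9.81 = 1.4323×10^6 N.
q = ½ρv² = ½ × 0.66 × 176² = 10220 Pa.
Required CL = L/(qS) = 1.4323×10^6/(10220·132) = 1.061.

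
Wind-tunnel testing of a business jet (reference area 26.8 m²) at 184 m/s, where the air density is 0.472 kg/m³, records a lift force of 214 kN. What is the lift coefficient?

CL = 0.999

From L = ½ρv²S·CL, rearranging gives CL = 2L/(ρv²S).
CL = 2 × 2.14×10^5 / (0.472 × 184² × 26.8) = 0.999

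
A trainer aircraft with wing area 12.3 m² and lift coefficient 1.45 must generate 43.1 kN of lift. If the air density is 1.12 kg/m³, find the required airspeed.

L = ½ρv²S·CL ⇒ v = √(2L/(ρ·S·CL))
v = √(2 × 43100 / (1.12 × 12.3 × 1.45)) = √4315 = 65.7 m/s

v = 65.7 m/s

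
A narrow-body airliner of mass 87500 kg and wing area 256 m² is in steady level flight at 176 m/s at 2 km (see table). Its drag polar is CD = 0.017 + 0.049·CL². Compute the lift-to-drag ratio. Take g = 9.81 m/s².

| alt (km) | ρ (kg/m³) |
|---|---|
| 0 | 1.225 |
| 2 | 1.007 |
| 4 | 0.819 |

At 2 km, from the table: ρ = 1.007 kg/m³.
Level flight ⇒ L = W = m·g = 87500 × 9.81 = 8.5838×10^5 N.
q = ½ρv² = ½ × 1.007 × 176² = 15600 Pa.
CL = W/(q·S) = 8.5838×10^5 / (15600 × 256) = 0.215.
CD = 0.017 + 0.049 × 0.215² = 0.01926.
L/D = CL/CD = 0.215 / 0.01926 = 11.2

L/D = 11.2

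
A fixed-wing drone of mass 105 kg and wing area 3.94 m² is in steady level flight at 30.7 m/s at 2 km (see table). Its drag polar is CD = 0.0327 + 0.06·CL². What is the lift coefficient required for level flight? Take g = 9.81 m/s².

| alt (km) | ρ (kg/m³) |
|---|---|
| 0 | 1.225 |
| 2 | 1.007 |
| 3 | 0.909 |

CL = 0.551

At 2 km, from the table: ρ = 1.007 kg/m³.
In steady level flight, lift balances weight: W = mg = 105 × 9.81 = 1030 N.
q = ½ρv² = ½ × 1.007 × 30.7² = 474.5 Pa.
CL = 2W/(ρv²S) = 2×1030/(1.007×30.7²×3.94) = 0.5509.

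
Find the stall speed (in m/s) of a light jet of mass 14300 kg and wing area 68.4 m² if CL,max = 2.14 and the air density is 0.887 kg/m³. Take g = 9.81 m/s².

V_stall = 46.5 m/s

Stall occurs when L = W at CL,max. W = mg = 14300 × 9.81 = 1.403×10^5 N.
From L = ½ρV²S·CL,max = W: V_stall = √(2W/(ρSCL,max)) = √(2·1.403×10^5/(0.887·68.4·2.14))
V_stall = √2161 = 46.5 m/s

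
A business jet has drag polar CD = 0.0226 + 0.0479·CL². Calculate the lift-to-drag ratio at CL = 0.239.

L/D = 9.43

CD = 0.0226 + 0.0479 × 0.239² = 0.02534
L/D = CL/CD = 0.239 / 0.02534 = 9.43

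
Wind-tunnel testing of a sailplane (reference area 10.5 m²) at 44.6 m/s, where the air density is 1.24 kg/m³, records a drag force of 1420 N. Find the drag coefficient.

From D = ½ρv²S·CD, rearranging gives CD = 2D/(ρv²S).
CD = 2 × 1420 / (1.24 × 44.6² × 10.5) = 0.11

CD = 0.11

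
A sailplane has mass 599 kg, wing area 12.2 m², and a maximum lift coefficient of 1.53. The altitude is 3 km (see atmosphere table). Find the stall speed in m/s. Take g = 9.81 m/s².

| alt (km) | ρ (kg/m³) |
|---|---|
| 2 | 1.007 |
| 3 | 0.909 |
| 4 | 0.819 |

V_stall = 26.3 m/s

At 3 km, from the table: ρ = 0.909 kg/m³.
Weight W = mg = 599 × 9.81 = 5876 N.
From L = ½ρV²S·CL,max = W: V_stall = √(2W/(ρSCL,max)) = √(2·5876/(0.909·12.2·1.53))
V_stall = √692.6 = 26.3 m/s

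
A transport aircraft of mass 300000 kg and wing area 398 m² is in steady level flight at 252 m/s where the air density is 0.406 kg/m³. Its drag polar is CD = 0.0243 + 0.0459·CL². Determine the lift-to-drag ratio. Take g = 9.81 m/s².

L/D = 14.6

Level flight ⇒ L = W = m·g = 300000 × 9.81 = 2.943×10^6 N.
Dynamic pressure q = 0.5 × 0.406 × 252² = 12890 Pa.
CL = 2W/(ρv²S) = 2×2.943×10^6/(0.406×252²×398) = 0.5736.
CD = 0.0243 + 0.0459 × 0.5736² = 0.0394.
L/D = CL/CD = 0.5736 / 0.0394 = 14.6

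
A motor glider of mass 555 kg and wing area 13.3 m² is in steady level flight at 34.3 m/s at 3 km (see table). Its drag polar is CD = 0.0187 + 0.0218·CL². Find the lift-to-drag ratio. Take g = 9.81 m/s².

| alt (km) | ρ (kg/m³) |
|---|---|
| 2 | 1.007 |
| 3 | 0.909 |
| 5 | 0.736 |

At 3 km, from the table: ρ = 0.909 kg/m³.
In steady level flight, lift balances weight: W = mg = 555 × 9.81 = 5444.6 N.
q = ½ρv² = ½ × 0.909 × 34.3² = 534.7 Pa.
CL = 2W/(ρv²S) = 2×5444.6/(0.909×34.3²×13.3) = 0.7656.
CD = 0.0187 + 0.0218 × 0.7656² = 0.03148.
L/D = CL/CD = 0.7656 / 0.03148 = 24.3

L/D = 24.3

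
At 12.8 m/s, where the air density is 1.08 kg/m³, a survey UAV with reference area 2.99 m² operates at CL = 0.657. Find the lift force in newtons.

L = 174 N

Dynamic pressure q = ½ρv² = ½ × 1.08 × 12.8² = 88.47 Pa.
L = q·S·CL = 88.47 × 2.99 × 0.657 = 174 N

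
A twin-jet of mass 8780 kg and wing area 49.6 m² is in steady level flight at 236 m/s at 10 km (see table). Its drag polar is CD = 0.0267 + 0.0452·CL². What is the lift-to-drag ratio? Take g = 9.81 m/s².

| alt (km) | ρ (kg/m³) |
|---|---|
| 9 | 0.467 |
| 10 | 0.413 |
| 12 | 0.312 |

At 10 km, from the table: ρ = 0.413 kg/m³.
Weight W = mg = 8780 × 9.81 = 86132 N; in level flight L = W.
q = ½ρv² = ½ × 0.413 × 236² = 11500 Pa.
CL = W/(q·S) = 86132 / (11500 × 49.6) = 0.151.
CD = 0.0267 + 0.0452 × 0.151² = 0.02773.
L/D = CL/CD = 0.151 / 0.02773 = 5.44

L/D = 5.44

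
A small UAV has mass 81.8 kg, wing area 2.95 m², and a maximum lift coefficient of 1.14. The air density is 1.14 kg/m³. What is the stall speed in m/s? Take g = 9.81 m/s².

Weight W = mg = 81.8 × 9.81 = 802.5 N.
From L = ½ρV²S·CL,max = W: V_stall = √(2W/(ρSCL,max)) = √(2·802.5/(1.14·2.95·1.14))
V_stall = √418.6 = 20.5 m/s

V_stall = 20.5 m/s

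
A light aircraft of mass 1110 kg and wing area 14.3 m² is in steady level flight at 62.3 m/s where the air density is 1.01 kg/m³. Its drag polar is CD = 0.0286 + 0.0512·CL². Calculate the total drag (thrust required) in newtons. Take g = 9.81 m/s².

Level flight ⇒ L = W = m·g = 1110 × 9.81 = 10889 N.
Dynamic pressure q = 0.5 × 1.01 × 62.3² = 1960 Pa.
CL = 2W/(ρv²S) = 2×10889/(1.01×62.3²×14.3) = 0.3885.
CD = 0.0286 + 0.0512 × 0.3885² = 0.03633.
D = q·S·CD = 1960 × 14.3 × 0.03633 = 1018 N

D = 1020 N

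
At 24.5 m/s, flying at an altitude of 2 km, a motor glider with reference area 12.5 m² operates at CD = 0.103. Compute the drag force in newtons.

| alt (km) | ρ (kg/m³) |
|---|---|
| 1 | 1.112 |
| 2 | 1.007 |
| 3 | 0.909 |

D = 389 N

At 2 km, from the table: ρ = 1.007 kg/m³.
Dynamic pressure q = ½ρv² = ½ × 1.007 × 24.5² = 302.2 Pa.
D = q·S·CD = 302.2 × 12.5 × 0.103 = 389 N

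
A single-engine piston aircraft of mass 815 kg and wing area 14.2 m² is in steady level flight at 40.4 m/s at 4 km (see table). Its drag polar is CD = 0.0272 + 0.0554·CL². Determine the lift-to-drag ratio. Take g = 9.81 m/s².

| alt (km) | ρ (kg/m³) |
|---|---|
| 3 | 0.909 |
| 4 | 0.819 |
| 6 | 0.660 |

L/D = 12.7

At 4 km, from the table: ρ = 0.819 kg/m³.
In steady level flight, lift balances weight: W = mg = 815 × 9.81 = 7995.2 N.
Dynamic pressure q = 0.5 × 0.819 × 40.4² = 668.4 Pa.
Required CL = L/(qS) = 7995.2/(668.4·14.2) = 0.8424.
CD = 0.0272 + 0.0554 × 0.8424² = 0.06651.
L/D = CL/CD = 0.8424 / 0.06651 = 12.7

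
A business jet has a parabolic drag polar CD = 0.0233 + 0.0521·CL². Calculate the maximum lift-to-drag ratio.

For CD = CD0 + K·CL², (L/D)max occurs at CL* = √(CD0/K) and equals 1/(2√(K·CD0)).
(L/D)max = 1/(2√(0.0521 × 0.0233)) = 1/(2 × 0.03484) = 14.4

(L/D)max = 14.4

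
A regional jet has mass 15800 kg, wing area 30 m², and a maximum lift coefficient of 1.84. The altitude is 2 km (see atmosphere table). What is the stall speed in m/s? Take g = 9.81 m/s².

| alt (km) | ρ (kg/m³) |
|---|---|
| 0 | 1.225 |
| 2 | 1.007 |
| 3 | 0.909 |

V_stall = 74.7 m/s

At 2 km, from the table: ρ = 1.007 kg/m³.
Stall occurs when L = W at CL,max. W = mg = 15800 × 9.81 = 1.55×10^5 N.
From L = ½ρV²S·CL,max = W: V_stall = √(2W/(ρSCL,max)) = √(2·1.55×10^5/(1.007·30·1.84))
V_stall = √5577 = 74.7 m/s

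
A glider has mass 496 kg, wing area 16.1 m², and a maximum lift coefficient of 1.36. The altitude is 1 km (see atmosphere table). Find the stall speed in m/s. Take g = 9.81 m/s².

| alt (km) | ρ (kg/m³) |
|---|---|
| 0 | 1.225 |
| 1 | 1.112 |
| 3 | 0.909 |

V_stall = 20 m/s

At 1 km, from the table: ρ = 1.112 kg/m³.
At stall, lift equals weight: L = W = m·g = 496 × 9.81 = 4866 N.
V_stall = √(2W/(ρ·S·CL,max)) = √(2 × 4866 / (1.112 × 16.1 × 1.36))
V_stall = √399.7 = 20 m/s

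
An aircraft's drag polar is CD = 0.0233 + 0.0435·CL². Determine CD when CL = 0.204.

CD = 0.0251

CD = 0.0233 + 0.0435 × 0.204² = 0.0233 + 0.00181 = 0.0251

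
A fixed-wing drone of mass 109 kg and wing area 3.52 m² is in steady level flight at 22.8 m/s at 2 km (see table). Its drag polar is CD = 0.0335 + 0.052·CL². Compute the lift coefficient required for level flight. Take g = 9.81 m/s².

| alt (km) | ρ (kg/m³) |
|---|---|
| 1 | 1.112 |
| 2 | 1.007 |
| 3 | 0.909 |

CL = 1.16

At 2 km, from the table: ρ = 1.007 kg/m³.
Level flight ⇒ L = W = m·g = 109 × 9.81 = 1069.3 N.
Dynamic pressure q = 0.5 × 1.007 × 22.8² = 261.7 Pa.
CL = 2W/(ρv²S) = 2×1069.3/(1.007×22.8²×3.52) = 1.161.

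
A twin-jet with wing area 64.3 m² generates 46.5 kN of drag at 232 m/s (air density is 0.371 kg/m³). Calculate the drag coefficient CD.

From D = ½ρv²S·CD, rearranging gives CD = 2D/(ρv²S).
CD = 2 × 46500 / (0.371 × 232² × 64.3) = 0.0724

CD = 0.0724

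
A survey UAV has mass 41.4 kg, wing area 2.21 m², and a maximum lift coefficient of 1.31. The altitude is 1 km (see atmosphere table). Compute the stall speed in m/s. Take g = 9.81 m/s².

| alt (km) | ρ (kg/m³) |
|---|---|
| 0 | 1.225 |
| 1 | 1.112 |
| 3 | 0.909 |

At 1 km, from the table: ρ = 1.112 kg/m³.
Stall occurs when L = W at CL,max. W = mg = 41.4 × 9.81 = 406.1 N.
V_stall = √(2W/(ρ·S·CL,max)) = √(2 × 406.1 / (1.112 × 2.21 × 1.31))
V_stall = √252.3 = 15.9 m/s

V_stall = 15.9 m/s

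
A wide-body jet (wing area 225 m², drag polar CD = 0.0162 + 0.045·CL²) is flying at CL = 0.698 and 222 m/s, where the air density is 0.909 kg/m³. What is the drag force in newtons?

D = 1.92×10^5 N

CD = 0.0162 + 0.045 × 0.698² = 0.03812
D = ½ρv²S·CD = ½ × 0.909 × 222² × 225 × 0.03812 = 1.92×10^5 N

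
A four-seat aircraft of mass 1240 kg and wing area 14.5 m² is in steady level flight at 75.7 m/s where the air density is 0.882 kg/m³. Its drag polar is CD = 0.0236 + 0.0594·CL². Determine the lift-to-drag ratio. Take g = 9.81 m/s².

L/D = 11

Weight W = mg = 1240 × 9.81 = 12164 N; in level flight L = W.
Dynamic pressure q = 0.5 × 0.882 × 75.7² = 2527 Pa.
CL = 2W/(ρv²S) = 2×12164/(0.882×75.7²×14.5) = 0.332.
CD = 0.0236 + 0.0594 × 0.332² = 0.03015.
L/D = CL/CD = 0.332 / 0.03015 = 11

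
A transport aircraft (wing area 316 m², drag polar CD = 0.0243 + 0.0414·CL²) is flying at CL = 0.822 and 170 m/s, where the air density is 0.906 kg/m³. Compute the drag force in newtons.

CD = 0.0243 + 0.0414 × 0.822² = 0.05227
D = ½ρv²S·CD = ½ × 0.906 × 170² × 316 × 0.05227 = 2.16×10^5 N

D = 2.16×10^5 N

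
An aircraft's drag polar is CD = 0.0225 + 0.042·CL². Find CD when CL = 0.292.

CD = 0.0225 + 0.042 × 0.292² = 0.0225 + 0.003581 = 0.0261

CD = 0.0261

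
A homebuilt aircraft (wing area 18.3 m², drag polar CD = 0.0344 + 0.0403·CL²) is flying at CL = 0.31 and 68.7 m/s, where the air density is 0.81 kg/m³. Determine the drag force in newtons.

CD = 0.0344 + 0.0403 × 0.31² = 0.03827
D = ½ρv²S·CD = ½ × 0.81 × 68.7² × 18.3 × 0.03827 = 1340 N

D = 1340 N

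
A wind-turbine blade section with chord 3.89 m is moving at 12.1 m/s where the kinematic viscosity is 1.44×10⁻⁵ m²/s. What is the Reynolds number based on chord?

Re = 3.27×10^6

Re = v·c/ν = 12.1 × 3.89 / (1.44×10⁻⁵) = 3.27×10^6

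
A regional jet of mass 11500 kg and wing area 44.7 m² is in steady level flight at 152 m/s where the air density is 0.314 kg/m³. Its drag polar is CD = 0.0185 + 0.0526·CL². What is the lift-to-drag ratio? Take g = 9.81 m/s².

In steady level flight, lift balances weight: W = mg = 11500 × 9.81 = 1.1282×10^5 N.
q = ½ρv² = ½ × 0.314 × 152² = 3627 Pa.
CL = W/(q·S) = 1.1282×10^5 / (3627 × 44.7) = 0.6958.
CD = 0.0185 + 0.0526 × 0.6958² = 0.04396.
L/D = CL/CD = 0.6958 / 0.04396 = 15.8

L/D = 15.8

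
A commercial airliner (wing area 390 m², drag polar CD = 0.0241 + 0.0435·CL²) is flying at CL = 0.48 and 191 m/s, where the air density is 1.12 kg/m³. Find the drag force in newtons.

CD = 0.0241 + 0.0435 × 0.48² = 0.03412
D = ½ρv²S·CD = ½ × 1.12 × 191² × 390 × 0.03412 = 2.72×10^5 N

D = 2.72×10^5 N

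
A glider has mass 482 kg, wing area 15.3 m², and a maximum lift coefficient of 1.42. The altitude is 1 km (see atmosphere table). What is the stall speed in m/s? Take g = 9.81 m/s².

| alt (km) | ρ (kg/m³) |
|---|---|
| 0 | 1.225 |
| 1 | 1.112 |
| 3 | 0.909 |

At 1 km, from the table: ρ = 1.112 kg/m³.
At stall, lift equals weight: L = W = m·g = 482 × 9.81 = 4728 N.
From L = ½ρV²S·CL,max = W: V_stall = √(2W/(ρSCL,max)) = √(2·4728/(1.112·15.3·1.42))
V_stall = √391.4 = 19.8 m/s

V_stall = 19.8 m/s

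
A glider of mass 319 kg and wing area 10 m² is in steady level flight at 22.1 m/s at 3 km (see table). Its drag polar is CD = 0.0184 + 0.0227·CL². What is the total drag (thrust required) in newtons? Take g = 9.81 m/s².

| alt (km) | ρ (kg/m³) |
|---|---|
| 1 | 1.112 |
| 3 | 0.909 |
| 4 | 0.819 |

At 3 km, from the table: ρ = 0.909 kg/m³.
Weight W = mg = 319 × 9.81 = 3129.4 N; in level flight L = W.
q = ½ρv² = ½ × 0.909 × 22.1² = 222 Pa.
Required CL = L/(qS) = 3129.4/(222·10) = 1.41.
CD = 0.0184 + 0.0227 × 1.41² = 0.06351.
D = q·S·CD = 222 × 10 × 0.06351 = 141 N

D = 141 N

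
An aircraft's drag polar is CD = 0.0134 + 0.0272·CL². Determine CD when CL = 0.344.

CD = 0.0134 + 0.0272 × 0.344² = 0.0134 + 0.003219 = 0.0166

CD = 0.0166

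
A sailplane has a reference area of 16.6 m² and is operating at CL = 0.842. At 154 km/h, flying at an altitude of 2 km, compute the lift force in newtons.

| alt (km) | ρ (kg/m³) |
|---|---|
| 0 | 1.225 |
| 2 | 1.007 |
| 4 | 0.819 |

At 2 km, from the table: ρ = 1.007 kg/m³.
Convert speed: v = 154 km/h ÷ 3.6 = 42.78 m/s.
L = ½ρv²S·CL = ½ × 1.007 × 42.78² × 16.6 × 0.842 = 12900 N ≈ 12.9 kN

L = 12900 N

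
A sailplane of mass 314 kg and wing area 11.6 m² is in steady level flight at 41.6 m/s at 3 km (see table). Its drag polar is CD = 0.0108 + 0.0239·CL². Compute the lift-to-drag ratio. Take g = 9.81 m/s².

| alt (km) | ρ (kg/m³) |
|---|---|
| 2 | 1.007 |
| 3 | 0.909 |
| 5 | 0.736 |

At 3 km, from the table: ρ = 0.909 kg/m³.
In steady level flight, lift balances weight: W = mg = 314 × 9.81 = 3080.3 N.
q = ½ρv² = ½ × 0.909 × 41.6² = 786.5 Pa.
CL = W/(q·S) = 3080.3 / (786.5 × 11.6) = 0.3376.
CD = 0.0108 + 0.0239 × 0.3376² = 0.01352.
L/D = CL/CD = 0.3376 / 0.01352 = 25

L/D = 25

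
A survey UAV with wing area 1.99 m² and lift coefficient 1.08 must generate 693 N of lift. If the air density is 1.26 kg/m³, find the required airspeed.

v = 22.6 m/s

L = ½ρv²S·CL ⇒ v = √(2L/(ρ·S·CL))
v = √(2 × 693 / (1.26 × 1.99 × 1.08)) = √511.8 = 22.6 m/s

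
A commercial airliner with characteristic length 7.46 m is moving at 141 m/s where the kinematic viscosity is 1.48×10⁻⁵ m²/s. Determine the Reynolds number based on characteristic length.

Re = v·c/ν = 141 × 7.46 / (1.48×10⁻⁵) = 7.11×10^7

Re = 7.11×10^7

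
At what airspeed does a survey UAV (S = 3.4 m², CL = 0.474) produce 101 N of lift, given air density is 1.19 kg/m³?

L = ½ρv²S·CL ⇒ v = √(2L/(ρ·S·CL))
v = √(2 × 101 / (1.19 × 3.4 × 0.474)) = √105.3 = 10.3 m/s

v = 10.3 m/s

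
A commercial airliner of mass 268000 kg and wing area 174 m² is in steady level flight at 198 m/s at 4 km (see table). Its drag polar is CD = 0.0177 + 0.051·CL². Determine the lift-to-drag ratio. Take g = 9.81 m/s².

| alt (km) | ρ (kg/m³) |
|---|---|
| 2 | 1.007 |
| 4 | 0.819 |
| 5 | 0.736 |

At 4 km, from the table: ρ = 0.819 kg/m³.
Weight W = mg = 268000 × 9.81 = 2.6291×10^6 N; in level flight L = W.
Dynamic pressure q = 0.5 × 0.819 × 198² = 16050 Pa.
CL = W/(q·S) = 2.6291×10^6 / (16050 × 174) = 0.9412.
CD = 0.0177 + 0.051 × 0.9412² = 0.06288.
L/D = CL/CD = 0.9412 / 0.06288 = 15

L/D = 15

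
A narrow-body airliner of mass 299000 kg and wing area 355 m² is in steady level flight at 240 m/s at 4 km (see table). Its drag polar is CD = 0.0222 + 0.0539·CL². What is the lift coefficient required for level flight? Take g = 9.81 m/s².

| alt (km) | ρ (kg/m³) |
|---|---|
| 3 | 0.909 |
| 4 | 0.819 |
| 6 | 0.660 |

At 4 km, from the table: ρ = 0.819 kg/m³.
Level flight ⇒ L = W = m·g = 299000 × 9.81 = 2.9332×10^6 N.
Dynamic pressure q = 0.5 × 0.819 × 240² = 23590 Pa.
CL = 2W/(ρv²S) = 2×2.9332×10^6/(0.819×240²×355) = 0.3503.

CL = 0.35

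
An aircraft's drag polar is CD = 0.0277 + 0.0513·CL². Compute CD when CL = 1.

CD = 0.0277 + 0.0513 × 1² = 0.0277 + 0.0513 = 0.079

CD = 0.079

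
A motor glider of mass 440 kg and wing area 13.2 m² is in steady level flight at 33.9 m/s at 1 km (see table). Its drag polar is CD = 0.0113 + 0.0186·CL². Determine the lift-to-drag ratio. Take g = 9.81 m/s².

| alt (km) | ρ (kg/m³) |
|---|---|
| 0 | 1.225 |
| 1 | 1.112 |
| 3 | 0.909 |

At 1 km, from the table: ρ = 1.112 kg/m³.
Weight W = mg = 440 × 9.81 = 4316.4 N; in level flight L = W.
q = ½ρv² = ½ × 1.112 × 33.9² = 639 Pa.
CL = W/(q·S) = 4316.4 / (639 × 13.2) = 0.5118.
CD = 0.0113 + 0.0186 × 0.5118² = 0.01617.
L/D = CL/CD = 0.5118 / 0.01617 = 31.6

L/D = 31.6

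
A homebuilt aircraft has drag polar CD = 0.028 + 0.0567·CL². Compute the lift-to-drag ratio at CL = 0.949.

CD = 0.028 + 0.0567 × 0.949² = 0.07906
L/D = CL/CD = 0.949 / 0.07906 = 12

L/D = 12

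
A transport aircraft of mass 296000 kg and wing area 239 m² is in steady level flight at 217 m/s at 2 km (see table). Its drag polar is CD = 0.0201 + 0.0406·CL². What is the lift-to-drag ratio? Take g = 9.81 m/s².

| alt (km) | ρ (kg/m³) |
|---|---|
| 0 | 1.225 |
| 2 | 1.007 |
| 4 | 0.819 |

L/D = 16.7

At 2 km, from the table: ρ = 1.007 kg/m³.
Level flight ⇒ L = W = m·g = 296000 × 9.81 = 2.9038×10^6 N.
q = ½ρv² = ½ × 1.007 × 217² = 23710 Pa.
Required CL = L/(qS) = 2.9038×10^6/(23710·239) = 0.5124.
CD = 0.0201 + 0.0406 × 0.5124² = 0.03076.
L/D = CL/CD = 0.5124 / 0.03076 = 16.7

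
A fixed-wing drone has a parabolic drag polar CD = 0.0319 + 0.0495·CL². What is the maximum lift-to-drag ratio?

(L/D)max = 12.6

For CD = CD0 + K·CL², (L/D)max occurs at CL* = √(CD0/K) and equals 1/(2√(K·CD0)).
(L/D)max = 1/(2√(0.0495 × 0.0319)) = 1/(2 × 0.03974) = 12.6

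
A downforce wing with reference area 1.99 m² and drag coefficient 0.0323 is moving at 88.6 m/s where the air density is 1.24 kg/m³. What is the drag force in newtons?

Dynamic pressure q = ½ρv² = ½ × 1.24 × 88.6² = 4867 Pa.
D = q·S·CD = 4867 × 1.99 × 0.0323 = 313 N

D = 313 N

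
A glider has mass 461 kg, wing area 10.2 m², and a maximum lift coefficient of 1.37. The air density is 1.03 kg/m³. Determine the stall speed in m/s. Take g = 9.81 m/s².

Weight W = mg = 461 × 9.81 = 4522 N.
V_stall = √(2W/(ρ·S·CL,max)) = √(2 × 4522 / (1.03 × 10.2 × 1.37))
V_stall = √628.4 = 25.1 m/s

V_stall = 25.1 m/s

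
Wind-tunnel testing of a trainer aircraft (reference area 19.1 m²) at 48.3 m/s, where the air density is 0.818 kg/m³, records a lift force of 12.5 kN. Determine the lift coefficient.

From L = ½ρv²S·CL, rearranging gives CL = 2L/(ρv²S).
CL = 2 × 12500 / (0.818 × 48.3² × 19.1) = 0.686

CL = 0.686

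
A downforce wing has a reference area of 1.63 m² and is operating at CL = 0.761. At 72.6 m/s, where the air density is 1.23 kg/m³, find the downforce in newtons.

L = ½ρv²S·CL = ½ × 1.23 × 72.6² × 1.63 × 0.761 = 4020 N

L = 4020 N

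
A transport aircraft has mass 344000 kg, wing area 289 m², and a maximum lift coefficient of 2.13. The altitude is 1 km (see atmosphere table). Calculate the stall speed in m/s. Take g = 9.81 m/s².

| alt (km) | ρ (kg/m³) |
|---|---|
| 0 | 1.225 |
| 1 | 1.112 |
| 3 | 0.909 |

V_stall = 99.3 m/s

At 1 km, from the table: ρ = 1.112 kg/m³.
Weight W = mg = 344000 × 9.81 = 3.375×10^6 N.
V_stall = √(2W/(ρ·S·CL,max)) = √(2 × 3.375×10^6 / (1.112 × 289 × 2.13))
V_stall = √9860 = 99.3 m/s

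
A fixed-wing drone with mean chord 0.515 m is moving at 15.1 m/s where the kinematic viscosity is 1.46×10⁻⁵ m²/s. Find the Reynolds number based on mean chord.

Re = 5.33×10^5

Re = v·c/ν = 15.1 × 0.515 / (1.46×10⁻⁵) = 5.33×10^5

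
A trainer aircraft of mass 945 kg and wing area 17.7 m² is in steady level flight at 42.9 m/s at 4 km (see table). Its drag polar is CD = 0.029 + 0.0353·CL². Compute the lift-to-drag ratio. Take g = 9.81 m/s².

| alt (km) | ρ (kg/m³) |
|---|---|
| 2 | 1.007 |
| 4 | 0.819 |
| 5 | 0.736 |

At 4 km, from the table: ρ = 0.819 kg/m³.
Level flight ⇒ L = W = m·g = 945 × 9.81 = 9270.5 N.
Dynamic pressure q = 0.5 × 0.819 × 42.9² = 753.6 Pa.
CL = W/(q·S) = 9270.5 / (753.6 × 17.7) = 0.695.
CD = 0.029 + 0.0353 × 0.695² = 0.04605.
L/D = CL/CD = 0.695 / 0.04605 = 15.1

L/D = 15.1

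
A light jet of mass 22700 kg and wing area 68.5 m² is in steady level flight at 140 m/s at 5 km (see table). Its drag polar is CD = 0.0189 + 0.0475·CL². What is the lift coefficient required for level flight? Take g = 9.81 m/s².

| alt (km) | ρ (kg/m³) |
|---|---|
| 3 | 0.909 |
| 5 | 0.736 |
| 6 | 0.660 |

At 5 km, from the table: ρ = 0.736 kg/m³.
Level flight ⇒ L = W = m·g = 22700 × 9.81 = 2.2269×10^5 N.
Dynamic pressure q = 0.5 × 0.736 × 140² = 7213 Pa.
CL = W/(q·S) = 2.2269×10^5 / (7213 × 68.5) = 0.4507.

CL = 0.451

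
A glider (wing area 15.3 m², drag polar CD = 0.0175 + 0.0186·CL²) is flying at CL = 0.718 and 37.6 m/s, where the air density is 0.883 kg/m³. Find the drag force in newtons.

CD = 0.0175 + 0.0186 × 0.718² = 0.02709
D = ½ρv²S·CD = ½ × 0.883 × 37.6² × 15.3 × 0.02709 = 259 N

D = 259 N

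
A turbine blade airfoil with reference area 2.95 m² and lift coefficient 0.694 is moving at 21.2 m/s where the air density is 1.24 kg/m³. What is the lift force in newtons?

Dynamic pressure q = ½ρv² = ½ × 1.24 × 21.2² = 278.7 Pa.
L = q·S·CL = 278.7 × 2.95 × 0.694 = 570 N

L = 570 N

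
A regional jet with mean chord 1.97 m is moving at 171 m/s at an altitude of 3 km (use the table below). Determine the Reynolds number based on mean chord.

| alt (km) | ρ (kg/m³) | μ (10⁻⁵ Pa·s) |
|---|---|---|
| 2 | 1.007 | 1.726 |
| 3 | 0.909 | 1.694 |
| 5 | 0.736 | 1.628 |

Re = 1.81×10^7

At 3 km, from the table: ρ = 0.909 kg/m³, μ = 1.694×10⁻⁵ Pa·s.
Re = ρ·v·c/μ = 0.909 × 171 × 1.97 / (1.694×10⁻⁵) = 1.81×10^7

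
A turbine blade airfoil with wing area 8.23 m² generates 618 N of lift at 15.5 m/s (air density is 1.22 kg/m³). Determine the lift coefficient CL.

From L = ½ρv²S·CL, rearranging gives CL = 2L/(ρv²S).
CL = 2 × 618 / (1.22 × 15.5² × 8.23) = 0.512

CL = 0.512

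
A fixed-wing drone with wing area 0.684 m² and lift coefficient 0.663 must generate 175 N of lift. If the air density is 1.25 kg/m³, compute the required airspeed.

L = ½ρv²S·CL ⇒ v = √(2L/(ρ·S·CL))
v = √(2 × 175 / (1.25 × 0.684 × 0.663)) = √617.4 = 24.8 m/s

v = 24.8 m/s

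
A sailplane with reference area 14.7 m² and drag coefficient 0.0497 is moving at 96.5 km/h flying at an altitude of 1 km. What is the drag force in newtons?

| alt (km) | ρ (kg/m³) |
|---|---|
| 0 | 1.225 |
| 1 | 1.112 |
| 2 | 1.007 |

At 1 km, from the table: ρ = 1.112 kg/m³.
Convert speed: v = 96.5 km/h ÷ 3.6 = 26.81 m/s.
D = ½ρv²S·CD = ½ × 1.112 × 26.81² × 14.7 × 0.0497 = 292 N

D = 292 N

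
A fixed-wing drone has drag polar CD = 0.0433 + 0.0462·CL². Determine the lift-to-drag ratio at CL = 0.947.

L/D = 11.2

CD = 0.0433 + 0.0462 × 0.947² = 0.08473
L/D = CL/CD = 0.947 / 0.08473 = 11.2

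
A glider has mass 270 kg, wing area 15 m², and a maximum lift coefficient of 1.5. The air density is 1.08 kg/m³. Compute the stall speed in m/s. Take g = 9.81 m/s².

Weight W = mg = 270 × 9.81 = 2649 N.
From L = ½ρV²S·CL,max = W: V_stall = √(2W/(ρSCL,max)) = √(2·2649/(1.08·15·1.5))
V_stall = √218 = 14.8 m/s

V_stall = 14.8 m/s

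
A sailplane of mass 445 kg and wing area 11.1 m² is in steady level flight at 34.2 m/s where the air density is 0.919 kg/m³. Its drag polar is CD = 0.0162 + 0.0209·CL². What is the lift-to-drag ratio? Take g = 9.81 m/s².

L/D = 26.7

Weight W = mg = 445 × 9.81 = 4365.4 N; in level flight L = W.
q = ½ρv² = ½ × 0.919 × 34.2² = 537.4 Pa.
Required CL = L/(qS) = 4365.4/(537.4·11.1) = 0.7318.
CD = 0.0162 + 0.0209 × 0.7318² = 0.02739.
L/D = CL/CD = 0.7318 / 0.02739 = 26.7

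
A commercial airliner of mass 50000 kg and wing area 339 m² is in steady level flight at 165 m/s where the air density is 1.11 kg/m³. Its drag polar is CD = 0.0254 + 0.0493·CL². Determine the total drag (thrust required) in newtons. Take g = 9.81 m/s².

Level flight ⇒ L = W = m·g = 50000 × 9.81 = 4.905×10^5 N.
Dynamic pressure q = 0.5 × 1.11 × 165² = 15110 Pa.
Required CL = L/(qS) = 4.905×10^5/(15110·339) = 0.09576.
CD = 0.0254 + 0.0493 × 0.09576² = 0.02585.
D = q·S·CD = 15110 × 339 × 0.02585 = 1.324×10^5 N

D = 1.32×10^5 N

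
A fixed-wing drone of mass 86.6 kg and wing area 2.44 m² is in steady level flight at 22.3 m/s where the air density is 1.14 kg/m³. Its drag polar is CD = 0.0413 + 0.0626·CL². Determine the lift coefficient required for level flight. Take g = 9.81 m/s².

CL = 1.23

Weight W = mg = 86.6 × 9.81 = 849.55 N; in level flight L = W.
Dynamic pressure q = 0.5 × 1.14 × 22.3² = 283.5 Pa.
Required CL = L/(qS) = 849.55/(283.5·2.44) = 1.228.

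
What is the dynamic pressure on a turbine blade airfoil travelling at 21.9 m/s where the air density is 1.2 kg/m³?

q = ½ρv² = ½ × 1.2 × 21.9² = 288 Pa

q = 288 Pa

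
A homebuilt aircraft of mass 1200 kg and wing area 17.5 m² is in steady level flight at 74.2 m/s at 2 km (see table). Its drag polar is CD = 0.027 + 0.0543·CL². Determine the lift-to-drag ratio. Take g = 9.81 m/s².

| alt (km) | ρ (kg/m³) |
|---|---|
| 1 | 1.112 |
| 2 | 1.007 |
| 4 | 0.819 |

At 2 km, from the table: ρ = 1.007 kg/m³.
In steady level flight, lift balances weight: W = mg = 1200 × 9.81 = 11772 N.
Dynamic pressure q = 0.5 × 1.007 × 74.2² = 2772 Pa.
CL = 2W/(ρv²S) = 2×11772/(1.007×74.2²×17.5) = 0.2427.
CD = 0.027 + 0.0543 × 0.2427² = 0.0302.
L/D = CL/CD = 0.2427 / 0.0302 = 8.04

L/D = 8.04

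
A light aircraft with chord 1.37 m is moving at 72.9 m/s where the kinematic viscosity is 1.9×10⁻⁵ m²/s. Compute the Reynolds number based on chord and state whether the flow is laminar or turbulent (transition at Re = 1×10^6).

Re = v·c/ν = 72.9 × 1.37 / (1.9×10⁻⁵) = 5.26×10^6
Since 5.26×10^6 > 1×10^6, the flow is turbulent.

Re = 5.26×10^6 (turbulent)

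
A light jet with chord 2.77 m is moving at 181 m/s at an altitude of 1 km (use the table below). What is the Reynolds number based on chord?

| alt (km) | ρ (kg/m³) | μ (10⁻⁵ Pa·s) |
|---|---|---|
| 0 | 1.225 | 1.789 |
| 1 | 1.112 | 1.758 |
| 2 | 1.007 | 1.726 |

Re = 3.17×10^7

At 1 km, from the table: ρ = 1.112 kg/m³, μ = 1.758×10⁻⁵ Pa·s.
Re = ρ·v·c/μ = 1.112 × 181 × 2.77 / (1.758×10⁻⁵) = 3.17×10^7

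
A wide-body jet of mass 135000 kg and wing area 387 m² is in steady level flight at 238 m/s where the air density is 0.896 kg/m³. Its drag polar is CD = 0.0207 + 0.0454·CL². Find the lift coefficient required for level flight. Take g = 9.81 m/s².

CL = 0.135

Level flight ⇒ L = W = m·g = 135000 × 9.81 = 1.3244×10^6 N.
Dynamic pressure q = 0.5 × 0.896 × 238² = 25380 Pa.
CL = W/(q·S) = 1.3244×10^6 / (25380 × 387) = 0.1349.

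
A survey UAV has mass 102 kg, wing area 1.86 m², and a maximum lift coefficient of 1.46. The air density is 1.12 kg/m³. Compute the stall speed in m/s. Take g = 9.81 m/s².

Stall occurs when L = W at CL,max. W = mg = 102 × 9.81 = 1001 N.
V_stall = √(2W/(ρ·S·CL,max)) = √(2 × 1001 / (1.12 × 1.86 × 1.46))
V_stall = √658 = 25.7 m/s

V_stall = 25.7 m/s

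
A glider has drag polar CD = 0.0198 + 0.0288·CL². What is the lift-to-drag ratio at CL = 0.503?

CD = 0.0198 + 0.0288 × 0.503² = 0.02709
L/D = CL/CD = 0.503 / 0.02709 = 18.6

L/D = 18.6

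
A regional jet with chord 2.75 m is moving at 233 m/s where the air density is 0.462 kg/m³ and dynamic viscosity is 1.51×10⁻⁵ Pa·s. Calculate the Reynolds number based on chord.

Re = 1.96×10^7

Re = ρ·v·c/μ = 0.462 × 233 × 2.75 / (1.51×10⁻⁵) = 1.96×10^7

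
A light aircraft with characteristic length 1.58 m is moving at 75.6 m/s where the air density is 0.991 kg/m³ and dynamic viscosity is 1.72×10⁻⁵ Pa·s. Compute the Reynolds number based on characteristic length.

Re = 6.88×10^6

Re = ρ·v·c/μ = 0.991 × 75.6 × 1.58 / (1.72×10⁻⁵) = 6.88×10^6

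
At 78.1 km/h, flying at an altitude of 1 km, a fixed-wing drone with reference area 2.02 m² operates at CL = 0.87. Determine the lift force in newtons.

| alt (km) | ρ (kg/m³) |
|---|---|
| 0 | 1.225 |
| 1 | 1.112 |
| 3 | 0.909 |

L = 460 N

At 1 km, from the table: ρ = 1.112 kg/m³.
Convert speed: v = 78.1 km/h ÷ 3.6 = 21.69 m/s.
Dynamic pressure q = ½ρv² = ½ × 1.112 × 21.69² = 261.7 Pa.
L = q·S·CL = 261.7 × 2.02 × 0.87 = 460 N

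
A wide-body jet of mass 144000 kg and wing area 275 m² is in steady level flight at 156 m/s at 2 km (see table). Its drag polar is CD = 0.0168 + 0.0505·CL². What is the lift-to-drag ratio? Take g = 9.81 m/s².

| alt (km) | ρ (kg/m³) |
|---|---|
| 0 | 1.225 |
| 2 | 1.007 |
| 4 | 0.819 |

L/D = 16.3

At 2 km, from the table: ρ = 1.007 kg/m³.
Level flight ⇒ L = W = m·g = 144000 × 9.81 = 1.4126×10^6 N.
Dynamic pressure q = 0.5 × 1.007 × 156² = 12250 Pa.
CL = 2W/(ρv²S) = 2×1.4126×10^6/(1.007×156²×275) = 0.4192.
CD = 0.0168 + 0.0505 × 0.4192² = 0.02568.
L/D = CL/CD = 0.4192 / 0.02568 = 16.3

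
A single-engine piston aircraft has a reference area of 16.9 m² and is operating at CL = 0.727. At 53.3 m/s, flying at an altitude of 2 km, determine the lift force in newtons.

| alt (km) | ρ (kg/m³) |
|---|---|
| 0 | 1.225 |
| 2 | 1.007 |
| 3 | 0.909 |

L = 17600 N

At 2 km, from the table: ρ = 1.007 kg/m³.
Dynamic pressure q = ½ρv² = ½ × 1.007 × 53.3² = 1430 Pa.
L = q·S·CL = 1430 × 16.9 × 0.727 = 17600 N ≈ 17.6 kN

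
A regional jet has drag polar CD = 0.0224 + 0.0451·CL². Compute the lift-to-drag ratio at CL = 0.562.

CD = 0.0224 + 0.0451 × 0.562² = 0.03664
L/D = CL/CD = 0.562 / 0.03664 = 15.3

L/D = 15.3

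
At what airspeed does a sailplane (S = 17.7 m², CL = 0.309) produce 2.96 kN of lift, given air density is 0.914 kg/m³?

L = ½ρv²S·CL ⇒ v = √(2L/(ρ·S·CL))
v = √(2 × 2960 / (0.914 × 17.7 × 0.309)) = √1184 = 34.4 m/s

v = 34.4 m/s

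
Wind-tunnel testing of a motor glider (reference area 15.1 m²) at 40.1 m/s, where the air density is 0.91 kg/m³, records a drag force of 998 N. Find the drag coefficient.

From D = ½ρv²S·CD, rearranging gives CD = 2D/(ρv²S).
CD = 2 × 998 / (0.91 × 40.1² × 15.1) = 0.0903

CD = 0.0903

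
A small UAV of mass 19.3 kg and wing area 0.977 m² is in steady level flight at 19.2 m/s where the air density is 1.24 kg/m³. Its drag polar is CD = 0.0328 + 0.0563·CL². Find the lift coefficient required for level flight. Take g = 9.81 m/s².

CL = 0.848

In steady level flight, lift balances weight: W = mg = 19.3 × 9.81 = 189.33 N.
q = ½ρv² = ½ × 1.24 × 19.2² = 228.6 Pa.
CL = W/(q·S) = 189.33 / (228.6 × 0.977) = 0.8479.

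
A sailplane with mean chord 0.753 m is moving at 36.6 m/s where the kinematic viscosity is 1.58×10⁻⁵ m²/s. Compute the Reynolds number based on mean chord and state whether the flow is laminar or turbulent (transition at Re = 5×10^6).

Re = v·c/ν = 36.6 × 0.753 / (1.58×10⁻⁵) = 1.74×10^6
Since 1.74×10^6 < 5×10^6, the flow is laminar.

Re = 1.74×10^6 (laminar)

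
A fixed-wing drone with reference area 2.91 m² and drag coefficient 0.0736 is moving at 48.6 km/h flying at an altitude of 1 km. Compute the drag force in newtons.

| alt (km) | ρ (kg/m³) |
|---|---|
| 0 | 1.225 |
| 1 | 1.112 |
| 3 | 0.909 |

At 1 km, from the table: ρ = 1.112 kg/m³.
Convert speed: v = 48.6 km/h ÷ 3.6 = 13.5 m/s.
Dynamic pressure q = ½ρv² = ½ × 1.112 × 13.5² = 101.3 Pa.
D = q·S·CD = 101.3 × 2.91 × 0.0736 = 21.7 N

D = 21.7 N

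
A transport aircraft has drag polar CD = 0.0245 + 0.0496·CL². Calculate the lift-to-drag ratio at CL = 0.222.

L/D = 8.24

CD = 0.0245 + 0.0496 × 0.222² = 0.02694
L/D = CL/CD = 0.222 / 0.02694 = 8.24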